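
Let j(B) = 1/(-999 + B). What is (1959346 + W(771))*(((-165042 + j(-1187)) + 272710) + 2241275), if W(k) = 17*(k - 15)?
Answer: 5063410689592303/1093 ≈ 4.6326e+12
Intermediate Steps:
W(k) = -255 + 17*k (W(k) = 17*(-15 + k) = -255 + 17*k)
(1959346 + W(771))*(((-165042 + j(-1187)) + 272710) + 2241275) = (1959346 + (-255 + 17*771))*(((-165042 + 1/(-999 - 1187)) + 272710) + 2241275) = (1959346 + (-255 + 13107))*(((-165042 + 1/(-2186)) + 272710) + 2241275) = (1959346 + 12852)*(((-165042 - 1/2186) + 272710) + 2241275) = 1972198*((-360781813/2186 + 272710) + 2241275) = 1972198*(235362247/2186 + 2241275) = 1972198*(5134789397/2186) = 5063410689592303/1093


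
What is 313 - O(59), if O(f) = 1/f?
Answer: 18466/59 ≈ 312.98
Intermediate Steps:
313 - O(59) = 313 - 1/59 = 18466/59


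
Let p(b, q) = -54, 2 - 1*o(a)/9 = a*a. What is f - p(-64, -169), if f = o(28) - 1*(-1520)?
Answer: -5464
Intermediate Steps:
o(a) = 18 - 9*a² (o(a) = 18 - 9*a*a = 18 - 9*a²)
f = -5518 (f = (18 - 9*28²) - 1*(-1520) = (18 - 9*784) + 1520 = (18 - 7056) + 1520 = -7038 + 1520 = -5518)
f - p(-64, -169) = -5518 - 1*(-54) = -5518 + 54 = -5464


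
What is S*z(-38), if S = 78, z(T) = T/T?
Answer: 78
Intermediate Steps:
z(T) = 1
S*z(-38) = 78*1 = 78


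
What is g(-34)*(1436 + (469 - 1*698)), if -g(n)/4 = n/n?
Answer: -4828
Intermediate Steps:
g(n) = -4 (g(n) = -4*n/n = -4*1 = -4)
g(-34)*(1436 + (469 - 1*698)) = -4*(1436 + (469 - 1*698)) = -4*(1436 + (469 - 698)) = -4*(1436 - 229) = -4*1207 = -4828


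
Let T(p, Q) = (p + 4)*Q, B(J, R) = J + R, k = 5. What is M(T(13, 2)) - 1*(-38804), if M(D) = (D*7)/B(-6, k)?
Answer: 38566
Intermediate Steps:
T(p, Q) = Q*(4 + p) (T(p, Q) = (4 + p)*Q = Q*(4 + p))
M(D) = -7*D (M(D) = (D*7)/(-6 + 5) = (7*D)/(-1) = (7*D)*(-1) = -7*D)
M(T(13, 2)) - 1*(-38804) = -14*(4 + 13) - 1*(-38804) = -14*17 + 38804 = -7*34 + 38804 = -238 + 38804 = 38566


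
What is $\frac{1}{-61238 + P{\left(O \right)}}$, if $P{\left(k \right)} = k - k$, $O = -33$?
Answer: $- \frac{1}{61238} \approx -1.633 \cdot 10^{-5}$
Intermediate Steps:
$P{\left(k \right)} = 0$
$\frac{1}{-61238 + P{\left(O \right)}} = \frac{1}{-61238 + 0} = \frac{1}{-61238} = - \frac{1}{61238}$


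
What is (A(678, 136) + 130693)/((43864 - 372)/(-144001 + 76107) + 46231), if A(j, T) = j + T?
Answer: 53786363/18908217 ≈ 2.8446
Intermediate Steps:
A(j, T) = T + j
(A(678, 136) + 130693)/((43864 - 372)/(-144001 + 76107) + 46231) = ((136 + 678) + 130693)/((43864 - 372)/(-144001 + 76107) + 46231) = (814 + 130693)/(43492/(-67894) + 46231) = 131507/(43492*(-1/67894) + 46231) = 131507/(-262/409 + 46231) = 131507/(18908217/409) = 131507*(409/18908217) = 53786363/18908217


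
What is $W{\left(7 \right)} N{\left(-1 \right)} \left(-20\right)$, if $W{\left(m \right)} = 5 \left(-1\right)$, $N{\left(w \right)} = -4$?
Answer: $-400$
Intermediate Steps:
$W{\left(m \right)} = -5$
$W{\left(7 \right)} N{\left(-1 \right)} \left(-20\right) = \left(-5\right) \left(-4\right) \left(-20\right) = 20 \left(-20\right) = -400$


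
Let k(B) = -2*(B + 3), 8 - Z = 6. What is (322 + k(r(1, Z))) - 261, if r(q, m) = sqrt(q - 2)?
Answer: 55 - 2*I ≈ 55.0 - 2.0*I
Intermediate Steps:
Z = 2 (Z = 8 - 1*6 = 8 - 6 = 2)
r(q, m) = sqrt(-2 + q)
k(B) = -6 - 2*B (k(B) = -2*(3 + B) = -6 - 2*B)
(322 + k(r(1, Z))) - 261 = (322 + (-6 - 2*sqrt(-2 + 1))) - 261 = (322 + (-6 - 2*I)) - 261 = (316 - 2*I) - 261 = 55 - 2*I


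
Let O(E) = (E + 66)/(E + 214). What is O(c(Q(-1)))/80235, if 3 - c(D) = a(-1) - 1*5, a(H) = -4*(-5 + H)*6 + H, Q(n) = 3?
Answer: -23/2112855 ≈ -1.0886e-5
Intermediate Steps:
a(H) = 120 - 23*H (a(H) = -4*(-30 + 6*H) + H = (120 - 24*H) + H = 120 - 23*H)
c(D) = -135 (c(D) = 3 - ((120 - 23*(-1)) - 1*5) = 3 - ((120 + 23) - 5) = 3 - (143 - 5) = 3 - 1*138 = 3 - 138 = -135)
O(E) = (66 + E)/(214 + E)
O(c(Q(-1)))/80235 = ((66 - 135)/(214 - 135))/80235 = (-69/79)*(1/80235) = ((1/79)*(-69))*(1/80235) = -69/79*1/80235 = -23/2112855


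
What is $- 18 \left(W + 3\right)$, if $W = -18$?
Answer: $270$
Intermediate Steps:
$- 18 \left(W + 3\right) = - 18 \left(-18 + 3\right) = \left(-18\right) \left(-15\right) = 270$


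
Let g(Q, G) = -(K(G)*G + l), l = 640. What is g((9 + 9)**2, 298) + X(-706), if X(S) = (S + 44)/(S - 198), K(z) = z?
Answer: -40428357/452 ≈ -89443.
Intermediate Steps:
g(Q, G) = -640 - G**2 (g(Q, G) = -(G*G + 640) = -(G**2 + 640) = -(640 + G**2) = -640 - G**2)
X(S) = (44 + S)/(-198 + S)
g((9 + 9)**2, 298) + X(-706) = (-640 - 1*298**2) + (44 - 706)/(-198 - 706) = (-640 - 1*88804) - 662/(-904) = (-640 - 88804) - 1/904*(-662) = -89444 + 331/452 = -40428357/452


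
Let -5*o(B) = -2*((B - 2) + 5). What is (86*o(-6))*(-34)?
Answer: 17544/5 ≈ 3508.8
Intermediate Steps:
o(B) = 6/5 + 2*B/5 (o(B) = -(-2)*((B - 2) + 5)/5 = -(-2)*((-2 + B) + 5)/5 = -(-2)*(3 + B)/5 = -(-6 - 2*B)/5 = 6/5 + 2*B/5)
(86*o(-6))*(-34) = (86*(6/5 + (⅖)*(-6)))*(-34) = (86*(6/5 - 12/5))*(-34) = (86*(-6/5))*(-34) = -516/5*(-34) = 17544/5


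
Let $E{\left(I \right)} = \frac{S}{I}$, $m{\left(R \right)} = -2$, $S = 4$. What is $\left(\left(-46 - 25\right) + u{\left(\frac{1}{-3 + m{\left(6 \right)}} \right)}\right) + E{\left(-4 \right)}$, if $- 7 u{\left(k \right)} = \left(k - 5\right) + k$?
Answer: $- \frac{2493}{35} \approx -71.229$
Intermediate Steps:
$E{\left(I \right)} = \frac{4}{I}$
$u{\left(k \right)} = \frac{5}{7} - \frac{2 k}{7}$ ($u{\left(k \right)} = - \frac{\left(k - 5\right) + k}{7} = - \frac{\left(-5 + k\right) + k}{7} = - \frac{-5 + 2 k}{7} = \frac{5}{7} - \frac{2 k}{7}$)
$\left(\left(-46 - 25\right) + u{\left(\frac{1}{-3 + m{\left(6 \right)}} \right)}\right) + E{\left(-4 \right)} = \left(\left(-46 - 25\right) + \left(\frac{5}{7} - \frac{2}{7 \left(-3 - 2\right)}\right)\right) + \frac{4}{-4} = \left(-71 + \left(\frac{5}{7} - \frac{2}{7 \left(-5\right)}\right)\right) + 4 \left(- \frac{1}{4}\right) = \left(-71 + \left(\frac{5}{7} - - \frac{2}{35}\right)\right) - 1 = \left(-71 + \left(\frac{5}{7} + \frac{2}{35}\right)\right) - 1 = \left(-71 + \frac{27}{35}\right) - 1 = - \frac{2458}{35} - 1 = - \frac{2493}{35}$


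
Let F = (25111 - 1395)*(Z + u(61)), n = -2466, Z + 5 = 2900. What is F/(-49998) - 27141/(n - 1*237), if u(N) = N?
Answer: -31355909495/22524099 ≈ -1392.1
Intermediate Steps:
Z = 2895 (Z = -5 + 2900 = 2895)
F = 70104496 (F = (25111 - 1395)*(2895 + 61) = 23716*2956 = 70104496)
F/(-49998) - 27141/(n - 1*237) = 70104496/(-49998) - 27141/(-2466 - 1*237) = 70104496*(-1/49998) - 27141/(-2466 - 237) = -35052248/24999 - 27141/(-2703) = -35052248/24999 - 27141*(-1/2703) = -35052248/24999 + 9047/901 = -31355909495/22524099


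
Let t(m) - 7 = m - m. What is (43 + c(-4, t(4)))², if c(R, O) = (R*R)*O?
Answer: 24025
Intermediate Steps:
t(m) = 7 (t(m) = 7 + (m - m) = 7 + 0 = 7)
c(R, O) = O*R² (c(R, O) = R²*O = O*R²)
(43 + c(-4, t(4)))² = (43 + 7*(-4)²)² = (43 + 7*16)² = (43 + 112)² = 155² = 24025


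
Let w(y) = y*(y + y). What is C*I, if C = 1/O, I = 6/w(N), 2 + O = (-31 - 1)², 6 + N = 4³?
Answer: 3/3438008 ≈ 8.7260e-7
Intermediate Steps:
N = 58 (N = -6 + 4³ = -6 + 64 = 58)
O = 1022 (O = -2 + (-31 - 1)² = -2 + (-32)² = -2 + 1024 = 1022)
w(y) = 2*y² (w(y) = y*(2*y) = 2*y²)
I = 3/3364 (I = 6/((2*58²)) = 6/((2*3364)) = 6/6728 = 6*(1/6728) = 3/3364 ≈ 0.00089180)
C = 1/1022 ≈ 0.00097847
C*I = (1/1022)*(3/3364) = 3/3438008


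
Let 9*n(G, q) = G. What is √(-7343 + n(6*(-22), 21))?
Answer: I*√66219/3 ≈ 85.777*I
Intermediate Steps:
n(G, q) = G/9
√(-7343 + n(6*(-22), 21)) = √(-7343 + (6*(-22))/9) = √(-7343 + (⅑)*(-132)) = √(-7343 - 44/3) = √(-22073/3) = I*√66219/3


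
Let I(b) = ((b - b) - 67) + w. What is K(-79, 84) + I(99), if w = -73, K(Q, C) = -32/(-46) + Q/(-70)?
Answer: -222463/1610 ≈ -138.18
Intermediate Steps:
K(Q, C) = 16/23 - Q/70 (K(Q, C) = -32*(-1/46) + Q*(-1/70) = 16/23 - Q/70)
I(b) = -140 (I(b) = ((b - b) - 67) - 73 = (0 - 67) - 73 = -67 - 73 = -140)
K(-79, 84) + I(99) = (16/23 - 1/70*(-79)) - 140 = (16/23 + 79/70) - 140 = 2937/1610 - 140 = -222463/1610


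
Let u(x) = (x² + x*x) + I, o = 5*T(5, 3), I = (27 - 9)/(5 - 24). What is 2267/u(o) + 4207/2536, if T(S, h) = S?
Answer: 52268413/15046088 ≈ 3.4739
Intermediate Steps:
I = -18/19 (I = 18/(-19) = 18*(-1/19) = -18/19 ≈ -0.94737)
o = 25 (o = 5*5 = 25)
u(x) = -18/19 + 2*x² (u(x) = (x² + x*x) - 18/19 = (x² + x²) - 18/19 = 2*x² - 18/19 = -18/19 + 2*x²)
2267/u(o) + 4207/2536 = 2267/(-18/19 + 2*25²) + 4207/2536 = 2267/(-18/19 + 2*625) + 4207*(1/2536) = 2267/(-18/19 + 1250) + 4207/2536 = 2267/(23732/19) + 4207/2536 = 2267*(19/23732) + 4207/2536 = 43073/23732 + 4207/2536 = 52268413/15046088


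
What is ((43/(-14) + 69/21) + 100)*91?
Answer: 18239/2 ≈ 9119.5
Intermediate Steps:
((43/(-14) + 69/21) + 100)*91 = ((43*(-1/14) + 69*(1/21)) + 100)*91 = ((-43/14 + 23/7) + 100)*91 = (3/14 + 100)*91 = (1403/14)*91 = 18239/2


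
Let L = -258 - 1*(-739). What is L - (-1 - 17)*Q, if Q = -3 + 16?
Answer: 715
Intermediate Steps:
Q = 13
L = 481 (L = -258 + 739 = 481)
L - (-1 - 17)*Q = 481 - (-1 - 17)*13 = 481 - (-18)*13 = 481 - 1*(-234) = 481 + 234 = 715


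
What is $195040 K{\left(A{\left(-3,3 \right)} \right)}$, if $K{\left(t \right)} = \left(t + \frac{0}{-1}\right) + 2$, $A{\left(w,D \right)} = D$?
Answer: $975200$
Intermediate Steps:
$K{\left(t \right)} = 2 + t$ ($K{\left(t \right)} = \left(t + 0 \left(-1\right)\right) + 2 = \left(t + 0\right) + 2 = t + 2 = 2 + t$)
$195040 K{\left(A{\left(-3,3 \right)} \right)} = 195040 \left(2 + 3\right) = 195040 \cdot 5 = 975200$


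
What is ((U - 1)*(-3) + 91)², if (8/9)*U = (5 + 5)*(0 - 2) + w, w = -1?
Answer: 1739761/64 ≈ 27184.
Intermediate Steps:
U = -189/8 (U = 9*((5 + 5)*(0 - 2) - 1)/8 = 9*(10*(-2) - 1)/8 = 9*(-20 - 1)/8 = (9/8)*(-21) = -189/8 ≈ -23.625)
((U - 1)*(-3) + 91)² = ((-189/8 - 1)*(-3) + 91)² = (-197/8*(-3) + 91)² = (591/8 + 91)² = (1319/8)² = 1739761/64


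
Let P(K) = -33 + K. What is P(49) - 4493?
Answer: -4477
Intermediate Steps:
P(49) - 4493 = (-33 + 49) - 4493 = 16 - 4493 = -4477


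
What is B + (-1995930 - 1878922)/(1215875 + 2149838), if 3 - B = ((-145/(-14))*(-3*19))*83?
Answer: 2308949401453/47119982 ≈ 49002.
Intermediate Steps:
B = 686037/14 (B = 3 - (-145/(-14))*(-3*19)*83 = 3 - -145*(-1/14)*(-57)*83 = 3 - (145/14)*(-57)*83 = 3 - (-8265)*83/14 = 3 - 1*(-685995/14) = 3 + 685995/14 = 686037/14 ≈ 49003.)
B + (-1995930 - 1878922)/(1215875 + 2149838) = 686037/14 + (-1995930 - 1878922)/(1215875 + 2149838) = 686037/14 - 3874852/3365713 = 2308949401453/47119982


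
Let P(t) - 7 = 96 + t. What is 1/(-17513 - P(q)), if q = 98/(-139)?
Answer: -139/2448526 ≈ -5.6769e-5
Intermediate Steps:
q = -98/139 (q = 98*(-1/139) = -98/139 ≈ -0.70504)
P(t) = 103 + t (P(t) = 7 + (96 + t) = 103 + t)
1/(-17513 - P(q)) = 1/(-17513 - (103 - 98/139)) = 1/(-17513 - 1*14219/139) = 1/(-17513 - 14219/139) = 1/(-2448526/139) = -139/2448526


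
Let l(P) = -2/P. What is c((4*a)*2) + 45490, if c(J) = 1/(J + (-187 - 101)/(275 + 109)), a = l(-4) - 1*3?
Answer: 3775666/83 ≈ 45490.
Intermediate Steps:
a = -5/2 (a = -2/(-4) - 1*3 = -2*(-1/4) - 3 = 1/2 - 3 = -5/2 ≈ -2.5000)
c(J) = 1/(-3/4 + J) (c(J) = 1/(J - 288/384) = 1/(J - 288*1/384) = 1/(J - 3/4) = 1/(-3/4 + J))
c((4*a)*2) + 45490 = 4/(-3 + 4*((4*(-5/2))*2)) + 45490 = 4/(-3 + 4*(-10*2)) + 45490 = 4/(-3 + 4*(-20)) + 45490 = 4/(-3 - 80) + 45490 = 4/(-83) + 45490 = 4*(-1/83) + 45490 = -4/83 + 45490 = 3775666/83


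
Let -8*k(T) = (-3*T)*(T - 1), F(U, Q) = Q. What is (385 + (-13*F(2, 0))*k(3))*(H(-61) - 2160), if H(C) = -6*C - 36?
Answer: -704550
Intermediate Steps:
H(C) = -36 - 6*C
k(T) = 3*T*(-1 + T)/8 (k(T) = -(-3*T)*(T - 1)/8 = -(-3*T)*(-1 + T)/8 = -(-3)*T*(-1 + T)/8 = 3*T*(-1 + T)/8)
(385 + (-13*F(2, 0))*k(3))*(H(-61) - 2160) = (385 + (-13*0)*((3/8)*3*(-1 + 3)))*((-36 - 6*(-61)) - 2160) = (385 + 0*((3/8)*3*2))*((-36 + 366) - 2160) = (385 + 0*(9/4))*(330 - 2160) = (385 + 0)*(-1830) = 385*(-1830) = -704550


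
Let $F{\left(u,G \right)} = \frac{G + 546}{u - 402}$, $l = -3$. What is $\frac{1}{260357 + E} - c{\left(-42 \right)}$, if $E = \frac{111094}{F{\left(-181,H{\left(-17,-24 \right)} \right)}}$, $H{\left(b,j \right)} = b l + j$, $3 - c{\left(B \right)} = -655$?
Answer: $- \frac{55546226849}{84416759} \approx -658.0$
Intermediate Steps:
$c{\left(B \right)} = 658$ ($c{\left(B \right)} = 3 - -655 = 3 + 655 = 658$)
$H{\left(b,j \right)} = j - 3 b$ ($H{\left(b,j \right)} = b \left(-3\right) + j = - 3 b + j = j - 3 b$)
$F{\left(u,G \right)} = \frac{546 + G}{-402 + u}$
$E = - \frac{64767802}{573}$ ($E = \frac{111094}{\frac{1}{-402 - 181} \left(546 - -27\right)} = \frac{111094}{\frac{1}{-583} \left(546 + \left(-24 + 51\right)\right)} = \frac{111094}{\left(- \frac{1}{583}\right) \left(546 + 27\right)} = \frac{111094}{\left(- \frac{1}{583}\right) 573} = \frac{111094}{- \frac{573}{583}} = 111094 \left(- \frac{583}{573}\right) = - \frac{64767802}{573} \approx -1.1303 \cdot 10^{5}$)
$\frac{1}{260357 + E} - c{\left(-42 \right)} = \frac{1}{260357 - \frac{64767802}{573}} - 658 = \frac{1}{\frac{84416759}{573}} - 658 = \frac{573}{84416759} - 658 = - \frac{55546226849}{84416759}$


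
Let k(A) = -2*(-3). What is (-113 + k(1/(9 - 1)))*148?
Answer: -15836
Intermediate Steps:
k(A) = 6
(-113 + k(1/(9 - 1)))*148 = (-113 + 6)*148 = -107*148 = -15836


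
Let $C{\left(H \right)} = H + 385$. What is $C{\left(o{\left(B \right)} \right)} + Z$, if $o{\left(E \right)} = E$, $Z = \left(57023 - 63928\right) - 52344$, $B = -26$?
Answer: $-58890$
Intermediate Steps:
$Z = -59249$ ($Z = -6905 - 52344 = -59249$)
$C{\left(H \right)} = 385 + H$
$C{\left(o{\left(B \right)} \right)} + Z = \left(385 - 26\right) - 59249 = 359 - 59249 = -58890$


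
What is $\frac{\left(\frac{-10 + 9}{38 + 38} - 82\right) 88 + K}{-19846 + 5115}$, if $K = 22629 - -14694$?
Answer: $- \frac{572011}{279889} \approx -2.0437$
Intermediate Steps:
$K = 37323$ ($K = 22629 + 14694 = 37323$)
$\frac{\left(\frac{-10 + 9}{38 + 38} - 82\right) 88 + K}{-19846 + 5115} = \frac{\left(\frac{-10 + 9}{38 + 38} - 82\right) 88 + 37323}{-19846 + 5115} = \frac{\left(- \frac{1}{76} - 82\right) 88 + 37323}{-14731} = \left(\left(\left(-1\right) \frac{1}{76} - 82\right) 88 + 37323\right) \left(- \frac{1}{14731}\right) = \left(\left(- \frac{1}{76} - 82\right) 88 + 37323\right) \left(- \frac{1}{14731}\right) = \left(\left(- \frac{6233}{76}\right) 88 + 37323\right) \left(- \frac{1}{14731}\right) = \left(- \frac{137126}{19} + 37323\right) \left(- \frac{1}{14731}\right) = \frac{572011}{19} \left(- \frac{1}{14731}\right) = - \frac{572011}{279889}$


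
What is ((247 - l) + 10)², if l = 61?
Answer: 38416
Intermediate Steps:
((247 - l) + 10)² = ((247 - 1*61) + 10)² = ((247 - 61) + 10)² = (186 + 10)² = 196² = 38416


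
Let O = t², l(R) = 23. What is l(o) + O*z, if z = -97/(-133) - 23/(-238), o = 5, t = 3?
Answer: 137621/4522 ≈ 30.434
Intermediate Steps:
O = 9 (O = 3² = 9)
z = 3735/4522 (z = -97*(-1/133) - 23*(-1/238) = 97/133 + 23/238 = 3735/4522 ≈ 0.82596)
l(o) + O*z = 23 + 9*(3735/4522) = 23 + 33615/4522 = 137621/4522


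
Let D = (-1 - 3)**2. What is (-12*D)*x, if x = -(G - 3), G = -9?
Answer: -2304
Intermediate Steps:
D = 16 (D = (-4)**2 = 16)
x = 12 (x = -(-9 - 3) = -1*(-12) = 12)
(-12*D)*x = -12*16*12 = -192*12 = -2304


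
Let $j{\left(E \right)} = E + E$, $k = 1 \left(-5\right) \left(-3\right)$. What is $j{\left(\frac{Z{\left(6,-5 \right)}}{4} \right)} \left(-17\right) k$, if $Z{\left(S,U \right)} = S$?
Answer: $-765$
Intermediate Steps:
$k = 15$ ($k = \left(-5\right) \left(-3\right) = 15$)
$j{\left(E \right)} = 2 E$
$j{\left(\frac{Z{\left(6,-5 \right)}}{4} \right)} \left(-17\right) k = 2 \cdot \frac{6}{4} \left(-17\right) 15 = 2 \cdot 6 \cdot \frac{1}{4} \left(-17\right) 15 = 2 \cdot \frac{3}{2} \left(-17\right) 15 = 3 \left(-17\right) 15 = \left(-51\right) 15 = -765$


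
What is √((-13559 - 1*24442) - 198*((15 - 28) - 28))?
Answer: I*√29883 ≈ 172.87*I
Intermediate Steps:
√((-13559 - 1*24442) - 198*((15 - 28) - 28)) = √((-13559 - 24442) - 198*(-13 - 28)) = √(-38001 - 198*(-41)) = √(-38001 + 8118) = √(-29883) = I*√29883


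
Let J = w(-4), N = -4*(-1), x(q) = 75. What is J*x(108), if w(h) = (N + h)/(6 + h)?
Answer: 0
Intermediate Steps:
N = 4
w(h) = (4 + h)/(6 + h)
J = 0 (J = (4 - 4)/(6 - 4) = 0/2 = (½)*0 = 0)
J*x(108) = 0*75 = 0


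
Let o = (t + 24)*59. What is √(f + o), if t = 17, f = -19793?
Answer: I*√17374 ≈ 131.81*I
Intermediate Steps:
o = 2419 (o = (17 + 24)*59 = 41*59 = 2419)
√(f + o) = √(-19793 + 2419) = √(-17374) = I*√17374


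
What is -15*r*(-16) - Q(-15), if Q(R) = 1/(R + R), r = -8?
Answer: -57599/30 ≈ -1920.0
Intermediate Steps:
Q(R) = 1/(2*R)
-15*r*(-16) - Q(-15) = -15*(-8)*(-16) - 1/(2*(-15)) = 120*(-16) - (-1)/(2*15) = -1920 - 1*(-1/30) = -1920 + 1/30 = -57599/30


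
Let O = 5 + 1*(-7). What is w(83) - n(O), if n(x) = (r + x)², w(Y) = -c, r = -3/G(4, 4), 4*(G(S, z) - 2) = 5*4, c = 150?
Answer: -7639/49 ≈ -155.90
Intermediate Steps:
G(S, z) = 7 (G(S, z) = 2 + (5*4)/4 = 2 + (¼)*20 = 2 + 5 = 7)
r = -3/7 ≈ -0.42857
w(Y) = -150 (w(Y) = -1*150 = -150)
O = -2 (O = 5 - 7 = -2)
n(x) = (-3/7 + x)²
w(83) - n(O) = -150 - (-3 + 7*(-2))²/49 = -150 - (-3 - 14)²/49 = -150 - (-17)²/49 = -150 - 289/49 = -7639/49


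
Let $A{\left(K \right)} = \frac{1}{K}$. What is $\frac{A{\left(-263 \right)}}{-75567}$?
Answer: $\frac{1}{19874121} \approx 5.0317 \cdot 10^{-8}$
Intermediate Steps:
$\frac{A{\left(-263 \right)}}{-75567} = \frac{1}{\left(-263\right) \left(-75567\right)} = \left(- \frac{1}{263}\right) \left(- \frac{1}{75567}\right) = \frac{1}{19874121}$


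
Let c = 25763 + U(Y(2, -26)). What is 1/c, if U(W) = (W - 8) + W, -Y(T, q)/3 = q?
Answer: 1/25911 ≈ 3.8594e-5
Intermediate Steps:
Y(T, q) = -3*q
U(W) = -8 + 2*W (U(W) = (-8 + W) + W = -8 + 2*W)
c = 25911 (c = 25763 + (-8 + 2*(-3*(-26))) = 25763 + (-8 + 2*78) = 25763 + (-8 + 156) = 25763 + 148 = 25911)
1/c = 1/25911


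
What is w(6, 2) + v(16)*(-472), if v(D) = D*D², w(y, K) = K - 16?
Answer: -1933326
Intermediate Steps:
w(y, K) = -16 + K
v(D) = D³
w(6, 2) + v(16)*(-472) = (-16 + 2) + 16³*(-472) = -14 + 4096*(-472) = -14 - 1933312 = -1933326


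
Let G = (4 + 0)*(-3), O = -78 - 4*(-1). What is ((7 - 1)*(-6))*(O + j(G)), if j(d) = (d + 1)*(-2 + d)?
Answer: -2880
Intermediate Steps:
O = -74 (O = -78 - 1*(-4) = -78 + 4 = -74)
G = -12 (G = 4*(-3) = -12)
j(d) = (1 + d)*(-2 + d)
((7 - 1)*(-6))*(O + j(G)) = ((7 - 1)*(-6))*(-74 + (-2 + (-12)² - 1*(-12))) = (6*(-6))*(-74 + (-2 + 144 + 12)) = -36*(-74 + 154) = -36*80 = -2880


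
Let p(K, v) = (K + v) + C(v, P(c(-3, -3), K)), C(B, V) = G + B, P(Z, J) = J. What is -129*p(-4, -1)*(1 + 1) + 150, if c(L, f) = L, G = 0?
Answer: 1698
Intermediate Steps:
C(B, V) = B (C(B, V) = 0 + B = B)
p(K, v) = K + 2*v (p(K, v) = (K + v) + v = K + 2*v)
-129*p(-4, -1)*(1 + 1) + 150 = -129*(-4 + 2*(-1))*(1 + 1) + 150 = -129*(-4 - 2)*2 + 150 = -(-774)*2 + 150 = -129*(-12) + 150 = 1548 + 150 = 1698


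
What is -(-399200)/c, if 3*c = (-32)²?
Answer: 37425/32 ≈ 1169.5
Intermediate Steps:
c = 1024/3 (c = (⅓)*(-32)² = (⅓)*1024 = 1024/3 ≈ 341.33)
-(-399200)/c = -(-399200)/1024/3 = -(-399200)*3/1024 = -50*(-1497/64) = 37425/32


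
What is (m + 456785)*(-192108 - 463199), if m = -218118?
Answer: -156400155769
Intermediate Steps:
(m + 456785)*(-192108 - 463199) = (-218118 + 456785)*(-192108 - 463199) = 238667*(-655307) = -156400155769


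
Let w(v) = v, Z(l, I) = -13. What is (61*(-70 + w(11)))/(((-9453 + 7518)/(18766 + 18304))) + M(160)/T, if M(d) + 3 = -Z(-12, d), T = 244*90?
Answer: 723405403/10492 ≈ 68948.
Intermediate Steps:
T = 21960
M(d) = 10 (M(d) = -3 - 1*(-13) = -3 + 13 = 10)
(61*(-70 + w(11)))/(((-9453 + 7518)/(18766 + 18304))) + M(160)/T = (61*(-70 + 11))/(((-9453 + 7518)/(18766 + 18304))) + 10/21960 = (61*(-59))/((-1935/37070)) + 10*(1/21960) = -3599/((-1935*1/37070)) + 1/2196 = -3599/(-387/7414) + 1/2196 = -3599*(-7414/387) + 1/2196 = 26682986/387 + 1/2196 = 723405403/10492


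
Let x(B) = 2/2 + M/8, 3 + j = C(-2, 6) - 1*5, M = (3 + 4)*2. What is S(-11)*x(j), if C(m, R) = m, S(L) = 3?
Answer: 33/4 ≈ 8.2500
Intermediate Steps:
M = 14 (M = 7*2 = 14)
j = -10 (j = -3 + (-2 - 1*5) = -3 + (-2 - 5) = -3 - 7 = -10)
x(B) = 11/4 (x(B) = 2/2 + 14/8 = 2*(½) + 14*(⅛) = 1 + 7/4 = 11/4)
S(-11)*x(j) = 3*(11/4) = 33/4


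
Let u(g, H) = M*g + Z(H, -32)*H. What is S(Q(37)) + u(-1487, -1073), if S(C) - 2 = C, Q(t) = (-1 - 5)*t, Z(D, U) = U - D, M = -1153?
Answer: 597298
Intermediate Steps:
Q(t) = -6*t
u(g, H) = -1153*g + H*(-32 - H) (u(g, H) = -1153*g + (-32 - H)*H = -1153*g + H*(-32 - H))
S(C) = 2 + C
S(Q(37)) + u(-1487, -1073) = (2 - 6*37) + (-1153*(-1487) - 1*(-1073)*(32 - 1073)) = (2 - 222) + (1714511 - 1*(-1073)*(-1041)) = -220 + (1714511 - 1116993) = -220 + 597518 = 597298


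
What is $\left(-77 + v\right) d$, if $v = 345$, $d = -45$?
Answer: $-12060$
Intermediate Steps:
$\left(-77 + v\right) d = \left(-77 + 345\right) \left(-45\right) = 268 \left(-45\right) = -12060$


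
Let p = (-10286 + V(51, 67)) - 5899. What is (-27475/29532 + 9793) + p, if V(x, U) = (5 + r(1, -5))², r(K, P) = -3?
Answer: -188677891/29532 ≈ -6388.9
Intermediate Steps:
V(x, U) = 4 (V(x, U) = (5 - 3)² = 2² = 4)
p = -16181 (p = (-10286 + 4) - 5899 = -10282 - 5899 = -16181)
(-27475/29532 + 9793) + p = (-27475/29532 + 9793) - 16181 = 289179401/29532 - 16181 = -188677891/29532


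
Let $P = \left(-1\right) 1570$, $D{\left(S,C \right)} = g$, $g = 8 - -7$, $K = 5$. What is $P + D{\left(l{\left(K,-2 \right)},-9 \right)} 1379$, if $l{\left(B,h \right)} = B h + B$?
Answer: $19115$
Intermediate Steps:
$l{\left(B,h \right)} = B + B h$
$g = 15$ ($g = 8 + 7 = 15$)
$D{\left(S,C \right)} = 15$
$P = -1570$
$P + D{\left(l{\left(K,-2 \right)},-9 \right)} 1379 = -1570 + 15 \cdot 1379 = -1570 + 20685 = 19115$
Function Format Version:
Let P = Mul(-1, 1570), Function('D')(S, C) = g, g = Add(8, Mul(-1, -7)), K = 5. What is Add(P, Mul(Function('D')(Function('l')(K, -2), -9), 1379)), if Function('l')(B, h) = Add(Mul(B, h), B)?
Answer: 19115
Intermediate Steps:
Function('l')(B, h) = Add(B, Mul(B, h))
g = 15 (g = Add(8, 7) = 15)
Function('D')(S, C) = 15
P = -1570
Add(P, Mul(Function('D')(Function('l')(K, -2), -9), 1379)) = Add(-1570, Mul(15, 1379)) = Add(-1570, 20685) = 19115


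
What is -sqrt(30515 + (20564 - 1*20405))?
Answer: -7*sqrt(626) ≈ -175.14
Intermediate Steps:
-sqrt(30515 + (20564 - 1*20405)) = -sqrt(30515 + (20564 - 20405)) = -sqrt(30515 + 159) = -sqrt(30674) = -7*sqrt(626)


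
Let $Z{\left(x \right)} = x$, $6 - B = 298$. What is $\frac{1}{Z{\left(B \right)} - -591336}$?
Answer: $\frac{1}{591044} \approx 1.6919 \cdot 10^{-6}$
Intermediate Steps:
$B = -292$ ($B = 6 - 298 = -292$)
$\frac{1}{Z{\left(B \right)} - -591336} = \frac{1}{-292 - -591336} = \frac{1}{-292 + 591336} = \frac{1}{591044}$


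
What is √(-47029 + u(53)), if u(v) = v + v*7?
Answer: I*√46605 ≈ 215.88*I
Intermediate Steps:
u(v) = 8*v (u(v) = v + 7*v = 8*v)
√(-47029 + u(53)) = √(-47029 + 8*53) = √(-47029 + 424) = √(-46605) = I*√46605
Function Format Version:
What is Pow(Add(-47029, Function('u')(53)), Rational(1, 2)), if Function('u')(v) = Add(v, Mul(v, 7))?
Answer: Mul(I, Pow(46605, Rational(1, 2))) ≈ Mul(215.88, I)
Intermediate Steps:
Function('u')(v) = Mul(8, v) (Function('u')(v) = Add(v, Mul(7, v)) = Mul(8, v))
Pow(Add(-47029, Function('u')(53)), Rational(1, 2)) = Pow(Add(-47029, Mul(8, 53)), Rational(1, 2)) = Pow(Add(-47029, 424), Rational(1, 2)) = Pow(-46605, Rational(1, 2)) = Mul(I, Pow(46605, Rational(1, 2)))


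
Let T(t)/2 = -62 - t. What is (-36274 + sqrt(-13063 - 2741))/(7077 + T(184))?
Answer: -36274/6585 + 2*I*sqrt(439)/2195 ≈ -5.5086 + 0.019091*I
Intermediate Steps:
T(t) = -124 - 2*t (T(t) = 2*(-62 - t) = -124 - 2*t)
(-36274 + sqrt(-13063 - 2741))/(7077 + T(184)) = (-36274 + sqrt(-13063 - 2741))/(7077 + (-124 - 2*184)) = (-36274 + sqrt(-15804))/(7077 + (-124 - 368)) = (-36274 + 6*I*sqrt(439))/(7077 - 492) = (-36274 + 6*I*sqrt(439))/6585 = (-36274 + 6*I*sqrt(439))*(1/6585) = -36274/6585 + 2*I*sqrt(439)/2195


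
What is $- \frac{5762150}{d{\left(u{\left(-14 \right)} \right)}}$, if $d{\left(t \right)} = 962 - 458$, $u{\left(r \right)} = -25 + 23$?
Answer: $- \frac{2881075}{252} \approx -11433.0$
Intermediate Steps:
$u{\left(r \right)} = -2$
$d{\left(t \right)} = 504$ ($d{\left(t \right)} = 962 - 458 = 504$)
$- \frac{5762150}{d{\left(u{\left(-14 \right)} \right)}} = - \frac{5762150}{504} = \left(-5762150\right) \frac{1}{504} = - \frac{2881075}{252}$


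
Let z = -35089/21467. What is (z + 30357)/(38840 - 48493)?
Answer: -651638630/207220951 ≈ -3.1447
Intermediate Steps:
z = -35089/21467 (z = -35089*1/21467 = -35089/21467 ≈ -1.6346)
(z + 30357)/(38840 - 48493) = (-35089/21467 + 30357)/(38840 - 48493) = (651638630/21467)/(-9653) = (651638630/21467)*(-1/9653) = -651638630/207220951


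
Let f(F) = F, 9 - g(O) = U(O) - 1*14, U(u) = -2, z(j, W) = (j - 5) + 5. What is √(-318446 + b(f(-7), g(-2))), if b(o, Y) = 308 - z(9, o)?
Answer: I*√318147 ≈ 564.04*I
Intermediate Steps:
z(j, W) = j (z(j, W) = (-5 + j) + 5 = j)
g(O) = 25 (g(O) = 9 - (-2 - 1*14) = 9 - (-2 - 14) = 9 - 1*(-16) = 9 + 16 = 25)
b(o, Y) = 299 (b(o, Y) = 308 - 1*9 = 308 - 9 = 299)
√(-318446 + b(f(-7), g(-2))) = √(-318446 + 299) = √(-318147) = I*√318147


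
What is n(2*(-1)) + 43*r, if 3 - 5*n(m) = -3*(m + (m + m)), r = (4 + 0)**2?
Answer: 685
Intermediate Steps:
r = 16 (r = 4**2 = 16)
n(m) = 3/5 + 9*m/5 (n(m) = 3/5 - (-3)*(m + (m + m))/5 = 3/5 - (-3)*(m + 2*m)/5 = 3/5 - (-3)*3*m/5 = 3/5 - (-9)*m/5 = 3/5 + 9*m/5)
n(2*(-1)) + 43*r = (3/5 + 9*(2*(-1))/5) + 43*16 = (3/5 + (9/5)*(-2)) + 688 = (3/5 - 18/5) + 688 = -3 + 688 = 685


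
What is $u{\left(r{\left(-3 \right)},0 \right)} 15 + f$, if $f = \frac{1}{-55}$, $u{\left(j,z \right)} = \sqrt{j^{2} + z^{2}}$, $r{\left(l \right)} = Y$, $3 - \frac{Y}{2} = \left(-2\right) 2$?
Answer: $\frac{11549}{55} \approx 209.98$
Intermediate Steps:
$Y = 14$ ($Y = 6 - 2 \left(\left(-2\right) 2\right) = 6 - -8 = 6 + 8 = 14$)
$r{\left(l \right)} = 14$
$f = - \frac{1}{55} \approx -0.018182$
$u{\left(r{\left(-3 \right)},0 \right)} 15 + f = \sqrt{14^{2} + 0^{2}} \cdot 15 - \frac{1}{55} = \sqrt{196 + 0} \cdot 15 - \frac{1}{55} = \sqrt{196} \cdot 15 - \frac{1}{55} = 14 \cdot 15 - \frac{1}{55} = 210 - \frac{1}{55} = \frac{11549}{55}$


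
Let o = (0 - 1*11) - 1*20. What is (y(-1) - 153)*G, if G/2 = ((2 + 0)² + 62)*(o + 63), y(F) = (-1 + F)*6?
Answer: -696960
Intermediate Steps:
o = -31 (o = (0 - 11) - 20 = -11 - 20 = -31)
y(F) = -6 + 6*F
G = 4224 (G = 2*(((2 + 0)² + 62)*(-31 + 63)) = 2*((2² + 62)*32) = 2*((4 + 62)*32) = 2*(66*32) = 2*2112 = 4224)
(y(-1) - 153)*G = ((-6 + 6*(-1)) - 153)*4224 = ((-6 - 6) - 153)*4224 = (-12 - 153)*4224 = -165*4224 = -696960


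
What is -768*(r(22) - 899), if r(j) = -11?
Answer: 698880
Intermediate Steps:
-768*(r(22) - 899) = -768*(-11 - 899) = -768*(-910) = 698880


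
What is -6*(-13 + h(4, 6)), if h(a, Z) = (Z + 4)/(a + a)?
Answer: 141/2 ≈ 70.500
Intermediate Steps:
h(a, Z) = (4 + Z)/(2*a) (h(a, Z) = (4 + Z)/((2*a)) = (4 + Z)*(1/(2*a)) = (4 + Z)/(2*a))
-6*(-13 + h(4, 6)) = -6*(-13 + (½)*(4 + 6)/4) = -6*(-13 + (½)*(¼)*10) = -6*(-13 + 5/4) = -6*(-47/4) = 141/2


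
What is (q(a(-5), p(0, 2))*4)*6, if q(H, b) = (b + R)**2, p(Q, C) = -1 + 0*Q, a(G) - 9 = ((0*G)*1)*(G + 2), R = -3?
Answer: 384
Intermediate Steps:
a(G) = 9 (a(G) = 9 + ((0*G)*1)*(G + 2) = 9 + (0*1)*(2 + G) = 9 + 0*(2 + G) = 9 + 0 = 9)
p(Q, C) = -1 (p(Q, C) = -1 + 0 = -1)
q(H, b) = (-3 + b)**2 (q(H, b) = (b - 3)**2 = (-3 + b)**2)
(q(a(-5), p(0, 2))*4)*6 = ((-3 - 1)**2*4)*6 = ((-4)**2*4)*6 = (16*4)*6 = 64*6 = 384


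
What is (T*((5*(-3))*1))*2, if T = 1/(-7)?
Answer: 30/7 ≈ 4.2857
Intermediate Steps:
T = -⅐ ≈ -0.14286
(T*((5*(-3))*1))*2 = -5*(-3)/7*2 = -(-15)/7*2 = -⅐*(-15)*2 = (15/7)*2 = 30/7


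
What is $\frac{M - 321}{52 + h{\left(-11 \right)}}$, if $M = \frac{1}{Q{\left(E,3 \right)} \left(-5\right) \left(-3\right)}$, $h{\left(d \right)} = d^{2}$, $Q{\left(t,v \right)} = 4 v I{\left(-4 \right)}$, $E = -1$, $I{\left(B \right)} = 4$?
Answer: $- \frac{231119}{124560} \approx -1.8555$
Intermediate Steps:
$Q{\left(t,v \right)} = 16 v$ ($Q{\left(t,v \right)} = 4 v 4 = 16 v$)
$M = \frac{1}{720}$ ($M = \frac{1}{16 \cdot 3 \left(-5\right) \left(-3\right)} = \frac{1}{48 \left(-5\right) \left(-3\right)} = \frac{1}{\left(-240\right) \left(-3\right)} = \frac{1}{720} \approx 0.0013889$)
$\frac{M - 321}{52 + h{\left(-11 \right)}} = \frac{\frac{1}{720} - 321}{52 + \left(-11\right)^{2}} = - \frac{231119}{720 \left(52 + 121\right)} = - \frac{231119}{720 \cdot 173} = \left(- \frac{231119}{720}\right) \frac{1}{173} = - \frac{231119}{124560}$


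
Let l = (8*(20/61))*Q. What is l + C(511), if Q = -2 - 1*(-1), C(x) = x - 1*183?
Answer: 19848/61 ≈ 325.38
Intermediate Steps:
C(x) = -183 + x (C(x) = x - 183 = -183 + x)
Q = -1 (Q = -2 + 1 = -1)
l = -160/61 (l = (8*(20/61))*(-1) = (160/61)*(-1) = -160/61 ≈ -2.6230)
l + C(511) = -160/61 + (-183 + 511) = -160/61 + 328 = 19848/61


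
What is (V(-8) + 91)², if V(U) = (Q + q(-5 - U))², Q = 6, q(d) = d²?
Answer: 99856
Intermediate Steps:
V(U) = (6 + (-5 - U)²)²
(V(-8) + 91)² = ((6 + (5 - 8)²)² + 91)² = ((6 + (-3)²)² + 91)² = ((6 + 9)² + 91)² = (15² + 91)² = (225 + 91)² = 316² = 99856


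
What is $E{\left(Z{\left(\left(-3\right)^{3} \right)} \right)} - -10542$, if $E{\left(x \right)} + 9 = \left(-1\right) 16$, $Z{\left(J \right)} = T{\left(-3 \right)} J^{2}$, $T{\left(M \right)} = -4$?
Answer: $10517$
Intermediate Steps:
$Z{\left(J \right)} = - 4 J^{2}$
$E{\left(x \right)} = -25$ ($E{\left(x \right)} = -9 - 16 = -25$)
$E{\left(Z{\left(\left(-3\right)^{3} \right)} \right)} - -10542 = -25 - -10542 = -25 + \left(-3518 + 14060\right) = -25 + 10542 = 10517$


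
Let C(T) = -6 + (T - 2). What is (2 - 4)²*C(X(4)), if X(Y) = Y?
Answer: -16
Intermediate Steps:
C(T) = -8 + T (C(T) = -6 + (-2 + T) = -8 + T)
(2 - 4)²*C(X(4)) = (2 - 4)²*(-8 + 4) = (-2)²*(-4) = 4*(-4) = -16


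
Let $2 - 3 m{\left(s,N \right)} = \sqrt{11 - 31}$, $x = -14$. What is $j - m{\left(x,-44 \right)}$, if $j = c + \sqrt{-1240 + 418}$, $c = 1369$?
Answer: $\frac{4105}{3} + i \sqrt{822} + \frac{2 i \sqrt{5}}{3} \approx 1368.3 + 30.161 i$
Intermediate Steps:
$m{\left(s,N \right)} = \frac{2}{3} - \frac{2 i \sqrt{5}}{3}$ ($m{\left(s,N \right)} = \frac{2}{3} - \frac{\sqrt{11 - 31}}{3} = \frac{2}{3} - \frac{\sqrt{-20}}{3} = \frac{2}{3} - \frac{2 i \sqrt{5}}{3}$)
$j = 1369 + i \sqrt{822}$ ($j = 1369 + \sqrt{-1240 + 418} = 1369 + \sqrt{-822} = 1369 + i \sqrt{822} \approx 1369.0 + 28.671 i$)
$j - m{\left(x,-44 \right)} = \left(1369 + i \sqrt{822}\right) - \left(\frac{2}{3} - \frac{2 i \sqrt{5}}{3}\right) = \frac{4105}{3} + i \sqrt{822} + \frac{2 i \sqrt{5}}{3}$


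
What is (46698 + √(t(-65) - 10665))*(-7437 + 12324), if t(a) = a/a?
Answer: 228213126 + 9774*I*√2666 ≈ 2.2821e+8 + 5.0466e+5*I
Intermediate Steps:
t(a) = 1
(46698 + √(t(-65) - 10665))*(-7437 + 12324) = (46698 + √(1 - 10665))*(-7437 + 12324) = (46698 + √(-10664))*4887 = (46698 + 2*I*√2666)*4887 = 228213126 + 9774*I*√2666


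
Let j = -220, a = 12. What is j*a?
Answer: -2640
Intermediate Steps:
j*a = -220*12 = -2640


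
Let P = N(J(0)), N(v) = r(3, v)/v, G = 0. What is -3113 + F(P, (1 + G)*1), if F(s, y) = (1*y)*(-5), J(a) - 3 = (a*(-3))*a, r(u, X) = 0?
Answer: -3118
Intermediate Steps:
J(a) = 3 - 3*a² (J(a) = 3 + (a*(-3))*a = 3 + (-3*a)*a = 3 - 3*a²)
N(v) = 0 (N(v) = 0/v = 0)
P = 0
F(s, y) = -5*y (F(s, y) = y*(-5) = -5*y)
-3113 + F(P, (1 + G)*1) = -3113 - 5*(1 + 0) = -3113 - 5 = -3118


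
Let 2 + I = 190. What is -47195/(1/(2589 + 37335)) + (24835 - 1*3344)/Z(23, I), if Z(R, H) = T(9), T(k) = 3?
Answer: -5652618049/3 ≈ -1.8842e+9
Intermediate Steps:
I = 188 (I = -2 + 190 = 188)
Z(R, H) = 3
-47195/(1/(2589 + 37335)) + (24835 - 1*3344)/Z(23, I) = -47195/(1/(2589 + 37335)) + (24835 - 1*3344)/3 = -47195/(1/39924) + (24835 - 3344)*(⅓) = -47195/1/39924 + 21491*(⅓) = -47195*39924 + 21491/3 = -1884213180 + 21491/3 = -5652618049/3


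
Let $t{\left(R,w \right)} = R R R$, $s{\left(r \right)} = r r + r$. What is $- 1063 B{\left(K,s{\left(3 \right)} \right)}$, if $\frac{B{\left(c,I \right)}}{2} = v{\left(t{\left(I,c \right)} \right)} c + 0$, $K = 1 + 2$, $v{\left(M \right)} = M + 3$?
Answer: $-11040318$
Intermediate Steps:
$s{\left(r \right)} = r + r^{2}$ ($s{\left(r \right)} = r^{2} + r = r + r^{2}$)
$t{\left(R,w \right)} = R^{3}$ ($t{\left(R,w \right)} = R^{2} R = R^{3}$)
$v{\left(M \right)} = 3 + M$
$K = 3$
$B{\left(c,I \right)} = 2 c \left(3 + I^{3}\right)$ ($B{\left(c,I \right)} = 2 \left(\left(3 + I^{3}\right) c + 0\right) = 2 \left(c \left(3 + I^{3}\right) + 0\right) = 2 c \left(3 + I^{3}\right)$)
$- 1063 B{\left(K,s{\left(3 \right)} \right)} = - 1063 \cdot 2 \cdot 3 \left(3 + \left(3 \left(1 + 3\right)\right)^{3}\right) = - 1063 \cdot 2 \cdot 3 \left(3 + \left(3 \cdot 4\right)^{3}\right) = - 1063 \cdot 2 \cdot 3 \left(3 + 12^{3}\right) = - 1063 \cdot 2 \cdot 3 \left(3 + 1728\right) = - 1063 \cdot 2 \cdot 3 \cdot 1731 = \left(-1063\right) 10386 = -11040318$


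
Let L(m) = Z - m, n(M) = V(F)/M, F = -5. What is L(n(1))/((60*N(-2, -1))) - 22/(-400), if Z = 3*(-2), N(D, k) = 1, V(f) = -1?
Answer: -17/600 ≈ -0.028333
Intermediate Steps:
Z = -6
n(M) = -1/M
L(m) = -6 - m
L(n(1))/((60*N(-2, -1))) - 22/(-400) = (-6 - (-1)/1)/((60*1)) - 22/(-400) = (-6 - (-1))/60 - 22*(-1/400) = (-6 - 1*(-1))*(1/60) + 11/200 = (-6 + 1)*(1/60) + 11/200 = -5*1/60 + 11/200 = -1/12 + 11/200 = -17/600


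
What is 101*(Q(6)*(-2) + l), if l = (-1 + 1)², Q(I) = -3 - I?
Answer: 1818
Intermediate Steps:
l = 0 (l = 0² = 0)
101*(Q(6)*(-2) + l) = 101*((-3 - 1*6)*(-2) + 0) = 101*((-3 - 6)*(-2) + 0) = 101*(-9*(-2) + 0) = 101*(18 + 0) = 101*18 = 1818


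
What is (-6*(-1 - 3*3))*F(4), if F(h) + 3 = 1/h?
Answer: -165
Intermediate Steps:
F(h) = -3 + 1/h
(-6*(-1 - 3*3))*F(4) = (-6*(-1 - 3*3))*(-3 + 1/4) = (-6*(-1 - 9))*(-3 + ¼) = -6*(-10)*(-11/4) = 60*(-11/4) = -165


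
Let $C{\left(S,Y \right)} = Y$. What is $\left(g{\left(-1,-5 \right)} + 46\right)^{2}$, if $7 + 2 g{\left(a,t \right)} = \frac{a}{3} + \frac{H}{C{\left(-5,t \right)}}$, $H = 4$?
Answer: $\frac{395641}{225} \approx 1758.4$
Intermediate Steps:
$g{\left(a,t \right)} = - \frac{7}{2} + \frac{2}{t} + \frac{a}{6}$ ($g{\left(a,t \right)} = - \frac{7}{2} + \frac{\frac{a}{3} + \frac{4}{t}}{2} = - \frac{7}{2} + \frac{\frac{4}{t} + \frac{a}{3}}{2} = - \frac{7}{2} + \left(\frac{2}{t} + \frac{a}{6}\right) = - \frac{7}{2} + \frac{2}{t} + \frac{a}{6}$)
$\left(g{\left(-1,-5 \right)} + 46\right)^{2} = \left(\frac{12 - 5 \left(-21 - 1\right)}{6 \left(-5\right)} + 46\right)^{2} = \left(\frac{1}{6} \left(- \frac{1}{5}\right) \left(12 - -110\right) + 46\right)^{2} = \left(\frac{1}{6} \left(- \frac{1}{5}\right) \left(12 + 110\right) + 46\right)^{2} = \left(\frac{1}{6} \left(- \frac{1}{5}\right) 122 + 46\right)^{2} = \left(- \frac{61}{15} + 46\right)^{2} = \left(\frac{629}{15}\right)^{2} = \frac{395641}{225}$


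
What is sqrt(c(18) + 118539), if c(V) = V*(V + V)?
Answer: 3*sqrt(13243) ≈ 345.23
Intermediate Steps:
c(V) = 2*V**2 (c(V) = V*(2*V) = 2*V**2)
sqrt(c(18) + 118539) = sqrt(2*18**2 + 118539) = sqrt(2*324 + 118539) = sqrt(648 + 118539) = sqrt(119187) = 3*sqrt(13243)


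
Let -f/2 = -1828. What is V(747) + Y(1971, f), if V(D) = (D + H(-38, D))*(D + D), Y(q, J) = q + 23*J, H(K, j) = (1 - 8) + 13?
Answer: 1211041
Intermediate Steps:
H(K, j) = 6 (H(K, j) = -7 + 13 = 6)
f = 3656 (f = -2*(-1828) = 3656)
V(D) = 2*D*(6 + D) (V(D) = (D + 6)*(D + D) = (6 + D)*(2*D) = 2*D*(6 + D))
V(747) + Y(1971, f) = 2*747*(6 + 747) + (1971 + 23*3656) = 2*747*753 + (1971 + 84088) = 1124982 + 86059 = 1211041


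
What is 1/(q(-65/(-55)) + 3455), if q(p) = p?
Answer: 11/38018 ≈ 0.00028934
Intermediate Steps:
1/(q(-65/(-55)) + 3455) = 1/(-65/(-55) + 3455) = 1/(-65*(-1/55) + 3455) = 1/(13/11 + 3455) = 1/(38018/11) = 11/38018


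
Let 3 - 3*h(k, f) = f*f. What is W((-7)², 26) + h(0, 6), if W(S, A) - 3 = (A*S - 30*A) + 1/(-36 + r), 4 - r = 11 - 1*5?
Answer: 18467/38 ≈ 485.97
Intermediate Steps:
r = -2 (r = 4 - (11 - 1*5) = 4 - (11 - 5) = 4 - 1*6 = 4 - 6 = -2)
h(k, f) = 1 - f²/3 (h(k, f) = 1 - f*f/3 = 1 - f²/3)
W(S, A) = 113/38 - 30*A + A*S (W(S, A) = 3 + ((A*S - 30*A) + 1/(-36 - 2)) = 3 + ((-30*A + A*S) + 1/(-38)) = 3 + ((-30*A + A*S) - 1/38) = 3 + (-1/38 - 30*A + A*S) = 113/38 - 30*A + A*S)
W((-7)², 26) + h(0, 6) = (113/38 - 30*26 + 26*(-7)²) + (1 - ⅓*6²) = (113/38 - 780 + 26*49) + (1 - ⅓*36) = (113/38 - 780 + 1274) + (1 - 12) = 18885/38 - 11 = 18467/38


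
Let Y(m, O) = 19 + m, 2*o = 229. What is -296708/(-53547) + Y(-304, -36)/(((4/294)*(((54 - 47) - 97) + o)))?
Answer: -45485977/53547 ≈ -849.46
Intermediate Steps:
o = 229/2 (o = (½)*229 = 229/2 ≈ 114.50)
-296708/(-53547) + Y(-304, -36)/(((4/294)*(((54 - 47) - 97) + o))) = -296708/(-53547) + (19 - 304)/(((4/294)*(((54 - 47) - 97) + 229/2))) = -296708*(-1/53547) - 285*147/(2*((7 - 97) + 229/2)) = 296708/53547 - 285*147/(2*(-90 + 229/2)) = 296708/53547 - 285/((2/147)*(49/2)) = 296708/53547 - 285/⅓ = 296708/53547 - 285*3 = 296708/53547 - 855 = -45485977/53547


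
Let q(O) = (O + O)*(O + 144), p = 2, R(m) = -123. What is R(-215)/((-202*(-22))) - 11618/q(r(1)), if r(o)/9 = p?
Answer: -3271733/1619838 ≈ -2.0198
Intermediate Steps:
r(o) = 18 (r(o) = 9*2 = 18)
q(O) = 2*O*(144 + O) (q(O) = (2*O)*(144 + O) = 2*O*(144 + O))
R(-215)/((-202*(-22))) - 11618/q(r(1)) = -123/((-202*(-22))) - 11618*1/(36*(144 + 18)) = -123/4444 - 11618/(2*18*162) = -123*1/4444 - 11618/5832 = -123/4444 - 11618*1/5832 = -123/4444 - 5809/2916 = -3271733/1619838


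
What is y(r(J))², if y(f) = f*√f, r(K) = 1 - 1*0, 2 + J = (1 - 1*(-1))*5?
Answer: 1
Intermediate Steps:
J = 8 (J = -2 + (1 - 1*(-1))*5 = -2 + (1 + 1)*5 = -2 + 2*5 = -2 + 10 = 8)
r(K) = 1 (r(K) = 1 + 0 = 1)
y(f) = f^(3/2)
y(r(J))² = (1^(3/2))² = 1² = 1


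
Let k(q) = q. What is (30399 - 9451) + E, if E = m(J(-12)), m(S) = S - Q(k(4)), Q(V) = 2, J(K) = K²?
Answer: 21090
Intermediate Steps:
m(S) = -2 + S (m(S) = S - 1*2 = S - 2 = -2 + S)
E = 142 (E = -2 + (-12)² = -2 + 144 = 142)
(30399 - 9451) + E = (30399 - 9451) + 142 = 20948 + 142 = 21090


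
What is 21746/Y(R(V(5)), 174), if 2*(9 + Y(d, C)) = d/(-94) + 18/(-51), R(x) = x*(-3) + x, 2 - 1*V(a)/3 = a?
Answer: -34750108/14817 ≈ -2345.3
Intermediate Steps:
V(a) = 6 - 3*a
R(x) = -2*x (R(x) = -3*x + x = -2*x)
Y(d, C) = -156/17 - d/188 (Y(d, C) = -9 + (d/(-94) + 18/(-51))/2 = -9 + (d*(-1/94) + 18*(-1/51))/2 = -9 + (-d/94 - 6/17)/2 = -9 + (-6/17 - d/94)/2 = -9 + (-3/17 - d/188) = -156/17 - d/188)
21746/Y(R(V(5)), 174) = 21746/(-156/17 - (-1)*(6 - 3*5)/94) = 21746/(-156/17 - (-1)*(6 - 15)/94) = 21746/(-156/17 - (-1)*(-9)/94) = 21746/(-156/17 - 1/188*18) = 21746/(-156/17 - 9/94) = 21746/(-14817/1598) = 21746*(-1598/14817) = -34750108/14817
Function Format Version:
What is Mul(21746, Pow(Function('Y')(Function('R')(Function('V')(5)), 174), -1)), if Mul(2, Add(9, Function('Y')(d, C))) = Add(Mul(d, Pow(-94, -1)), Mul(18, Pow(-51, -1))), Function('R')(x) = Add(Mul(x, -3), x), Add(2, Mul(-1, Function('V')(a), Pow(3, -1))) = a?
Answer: Rational(-34750108, 14817) ≈ -2345.3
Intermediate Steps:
Function('V')(a) = Add(6, Mul(-3, a))
Function('R')(x) = Mul(-2, x) (Function('R')(x) = Add(Mul(-3, x), x) = Mul(-2, x))
Function('Y')(d, C) = Add(Rational(-156, 17), Mul(Rational(-1, 188), d)) (Function('Y')(d, C) = Add(-9, Mul(Rational(1, 2), Add(Mul(d, Pow(-94, -1)), Mul(18, Pow(-51, -1))))) = Add(-9, Mul(Rational(1, 2), Add(Mul(d, Rational(-1, 94)), Mul(18, Rational(-1, 51))))) = Add(-9, Mul(Rational(1, 2), Add(Mul(Rational(-1, 94), d), Rational(-6, 17)))) = Add(-9, Mul(Rational(1, 2), Add(Rational(-6, 17), Mul(Rational(-1, 94), d)))) = Add(-9, Add(Rational(-3, 17), Mul(Rational(-1, 188), d))) = Add(Rational(-156, 17), Mul(Rational(-1, 188), d)))
Mul(21746, Pow(Function('Y')(Function('R')(Function('V')(5)), 174), -1)) = Mul(21746, Pow(Add(Rational(-156, 17), Mul(Rational(-1, 188), Mul(-2, Add(6, Mul(-3, 5))))), -1)) = Mul(21746, Pow(Add(Rational(-156, 17), Mul(Rational(-1, 188), Mul(-2, Add(6, -15)))), -1)) = Mul(21746, Pow(Add(Rational(-156, 17), Mul(Rational(-1, 188), Mul(-2, -9))), -1)) = Mul(21746, Pow(Add(Rational(-156, 17), Mul(Rational(-1, 188), 18)), -1)) = Mul(21746, Pow(Add(Rational(-156, 17), Rational(-9, 94)), -1)) = Mul(21746, Pow(Rational(-14817, 1598), -1)) = Mul(21746, Rational(-1598, 14817)) = Rational(-34750108, 14817)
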